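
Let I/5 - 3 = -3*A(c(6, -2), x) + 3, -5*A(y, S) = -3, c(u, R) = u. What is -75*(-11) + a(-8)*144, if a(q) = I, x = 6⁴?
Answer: 3849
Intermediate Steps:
x = 1296
A(y, S) = ⅗ (A(y, S) = -⅕*(-3) = ⅗)
I = 21 (I = 15 + 5*(-3*⅗ + 3) = 15 + 5*(-9/5 + 3) = 15 + 5*(6/5) = 15 + 6 = 21)
a(q) = 21
-75*(-11) + a(-8)*144 = -75*(-11) + 21*144 = 825 + 3024 = 3849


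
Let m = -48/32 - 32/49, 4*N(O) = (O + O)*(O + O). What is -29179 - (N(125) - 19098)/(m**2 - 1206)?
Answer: -336697826329/11537903 ≈ -29182.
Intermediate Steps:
N(O) = O**2 (N(O) = ((O + O)*(O + O))/4 = ((2*O)*(2*O))/4 = (4*O**2)/4 = O**2)
m = -211/98 (m = -48*1/32 - 32*1/49 = -3/2 - 32/49 = -211/98 ≈ -2.1531)
-29179 - (N(125) - 19098)/(m**2 - 1206) = -29179 - (125**2 - 19098)/((-211/98)**2 - 1206) = -29179 - (15625 - 19098)/(44521/9604 - 1206) = -29179 - (-3473)/(-11537903/9604) = -29179 - (-3473)*(-9604)/11537903 = -29179 - 1*33354692/11537903 = -29179 - 33354692/11537903 = -336697826329/11537903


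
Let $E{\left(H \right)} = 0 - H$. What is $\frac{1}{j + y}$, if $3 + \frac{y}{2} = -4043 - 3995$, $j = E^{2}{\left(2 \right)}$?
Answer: $- \frac{1}{16078} \approx -6.2197 \cdot 10^{-5}$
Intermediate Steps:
$E{\left(H \right)} = - H$
$j = 4$ ($j = \left(\left(-1\right) 2\right)^{2} = \left(-2\right)^{2} = 4$)
$y = -16082$ ($y = -6 + 2 \left(-4043 - 3995\right) = -6 + 2 \left(-8038\right) = -6 - 16076 = -16082$)
$\frac{1}{j + y} = \frac{1}{4 - 16082} = \frac{1}{-16078} = - \frac{1}{16078}$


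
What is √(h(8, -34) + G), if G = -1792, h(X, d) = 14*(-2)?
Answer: 2*I*√455 ≈ 42.661*I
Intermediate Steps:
h(X, d) = -28
√(h(8, -34) + G) = √(-28 - 1792) = √(-1820) = 2*I*√455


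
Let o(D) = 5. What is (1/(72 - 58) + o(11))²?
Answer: 5041/196 ≈ 25.719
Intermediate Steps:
(1/(72 - 58) + o(11))² = (1/(72 - 58) + 5)² = (1/14 + 5)² = (71/14)² = 5041/196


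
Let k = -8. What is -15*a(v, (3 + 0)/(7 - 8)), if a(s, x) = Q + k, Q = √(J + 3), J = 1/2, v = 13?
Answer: 120 - 15*√14/2 ≈ 91.938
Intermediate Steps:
J = ½ ≈ 0.50000
Q = √14/2 (Q = √(½ + 3) = √(7/2) = √14/2 ≈ 1.8708)
a(s, x) = -8 + √14/2 (a(s, x) = √14/2 - 8 = -8 + √14/2)
-15*a(v, (3 + 0)/(7 - 8)) = -15*(-8 + √14/2) = 120 - 15*√14/2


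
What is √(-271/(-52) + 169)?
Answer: √117767/26 ≈ 13.199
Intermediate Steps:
√(-271/(-52) + 169) = √(-271*(-1/52) + 169) = √(271/52 + 169) = √(9059/52) = √117767/26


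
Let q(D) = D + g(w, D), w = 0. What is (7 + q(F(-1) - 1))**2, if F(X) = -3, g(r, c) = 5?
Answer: 64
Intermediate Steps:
q(D) = 5 + D (q(D) = D + 5 = 5 + D)
(7 + q(F(-1) - 1))**2 = (7 + (5 + (-3 - 1)))**2 = (7 + (5 - 4))**2 = (7 + 1)**2 = 8**2 = 64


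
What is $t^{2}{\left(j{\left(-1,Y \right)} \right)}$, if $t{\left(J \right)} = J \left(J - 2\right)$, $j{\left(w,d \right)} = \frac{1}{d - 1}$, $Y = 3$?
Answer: $\frac{9}{16} \approx 0.5625$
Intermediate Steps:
$j{\left(w,d \right)} = \frac{1}{-1 + d}$
$t{\left(J \right)} = J \left(-2 + J\right)$
$t^{2}{\left(j{\left(-1,Y \right)} \right)} = \left(\frac{-2 + \frac{1}{-1 + 3}}{-1 + 3}\right)^{2} = \left(\frac{-2 + \frac{1}{2}}{2}\right)^{2} = \left(\frac{1}{2} \left(- \frac{3}{2}\right)\right)^{2} = \left(- \frac{3}{4}\right)^{2} = \frac{9}{16}$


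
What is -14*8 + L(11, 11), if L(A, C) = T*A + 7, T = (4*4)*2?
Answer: 247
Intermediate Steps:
T = 32 (T = 16*2 = 32)
L(A, C) = 7 + 32*A (L(A, C) = 32*A + 7 = 7 + 32*A)
-14*8 + L(11, 11) = -14*8 + (7 + 32*11) = -112 + (7 + 352) = -112 + 359 = 247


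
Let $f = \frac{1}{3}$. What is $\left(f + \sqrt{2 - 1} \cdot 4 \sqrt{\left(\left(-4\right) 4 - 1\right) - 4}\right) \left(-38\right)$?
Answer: $- \frac{38}{3} - 152 i \sqrt{21} \approx -12.667 - 696.55 i$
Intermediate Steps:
$f = \frac{1}{3} \approx 0.33333$
$\left(f + \sqrt{2 - 1} \cdot 4 \sqrt{\left(\left(-4\right) 4 - 1\right) - 4}\right) \left(-38\right) = \left(\frac{1}{3} + \sqrt{2 - 1} \cdot 4 \sqrt{\left(\left(-4\right) 4 - 1\right) - 4}\right) \left(-38\right) = \left(\frac{1}{3} + \sqrt{1} \cdot 4 \sqrt{\left(-16 - 1\right) - 4}\right) \left(-38\right) = \left(\frac{1}{3} + 1 \cdot 4 \sqrt{-17 - 4}\right) \left(-38\right) = \left(\frac{1}{3} + 4 \sqrt{-21}\right) \left(-38\right) = \left(\frac{1}{3} + 4 i \sqrt{21}\right) \left(-38\right) = - \frac{38}{3} - 152 i \sqrt{21}$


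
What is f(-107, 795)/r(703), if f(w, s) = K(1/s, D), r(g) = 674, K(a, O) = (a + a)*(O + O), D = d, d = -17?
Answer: -34/267915 ≈ -0.00012691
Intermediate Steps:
D = -17
K(a, O) = 4*O*a (K(a, O) = (2*a)*(2*O) = 4*O*a)
f(w, s) = -68/s (f(w, s) = 4*(-17)/s = -68/s)
f(-107, 795)/r(703) = -68/795/674 = -68*1/795*(1/674) = -68/795*1/674 = -34/267915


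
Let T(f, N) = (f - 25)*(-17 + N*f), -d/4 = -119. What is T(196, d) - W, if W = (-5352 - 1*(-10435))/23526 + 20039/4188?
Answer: 261928871073079/16421148 ≈ 1.5951e+7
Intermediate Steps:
d = 476 (d = -4*(-119) = 476)
W = 82120853/16421148 (W = (-5352 + 10435)*(1/23526) + 20039*(1/4188) = 5083*(1/23526) + 20039/4188 = 5083/23526 + 20039/4188 = 82120853/16421148 ≈ 5.0009)
T(f, N) = (-25 + f)*(-17 + N*f)
T(196, d) - W = (425 - 17*196 + 476*196**2 - 25*476*196) - 1*82120853/16421148 = (425 - 3332 + 476*38416 - 2332400) - 82120853/16421148 = (425 - 3332 + 18286016 - 2332400) - 82120853/16421148 = 15950709 - 82120853/16421148 = 261928871073079/16421148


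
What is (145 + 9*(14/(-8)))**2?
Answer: 267289/16 ≈ 16706.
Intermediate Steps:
(145 + 9*(14/(-8)))**2 = (145 + 9*(14*(-1/8)))**2 = (145 + 9*(-7/4))**2 = (145 - 63/4)**2 = (517/4)**2 = 267289/16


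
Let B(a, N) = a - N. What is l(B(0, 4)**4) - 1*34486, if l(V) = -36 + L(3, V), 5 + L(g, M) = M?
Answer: -34271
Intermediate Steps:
L(g, M) = -5 + M
l(V) = -41 + V (l(V) = -36 + (-5 + V) = -41 + V)
l(B(0, 4)**4) - 1*34486 = (-41 + (0 - 1*4)**4) - 1*34486 = (-41 + (0 - 4)**4) - 34486 = (-41 + (-4)**4) - 34486 = (-41 + 256) - 34486 = 215 - 34486 = -34271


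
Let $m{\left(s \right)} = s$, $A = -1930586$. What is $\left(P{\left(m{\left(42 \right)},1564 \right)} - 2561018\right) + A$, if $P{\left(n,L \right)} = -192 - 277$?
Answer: $-4492073$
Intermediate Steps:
$P{\left(n,L \right)} = -469$
$\left(P{\left(m{\left(42 \right)},1564 \right)} - 2561018\right) + A = \left(-469 - 2561018\right) - 1930586 = -2561487 - 1930586 = -4492073$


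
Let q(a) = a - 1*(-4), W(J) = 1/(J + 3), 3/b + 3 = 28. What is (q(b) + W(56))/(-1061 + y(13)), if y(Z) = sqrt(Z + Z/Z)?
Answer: -6474222/1660417825 - 6102*sqrt(14)/1660417825 ≈ -0.0039129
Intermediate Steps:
b = 3/25 (b = 3/(-3 + 28) = 3/25 ≈ 0.12000)
W(J) = 1/(3 + J)
q(a) = 4 + a (q(a) = a + 4 = 4 + a)
y(Z) = sqrt(1 + Z) (y(Z) = sqrt(Z + 1) = sqrt(1 + Z))
(q(b) + W(56))/(-1061 + y(13)) = ((4 + 3/25) + 1/(3 + 56))/(-1061 + sqrt(1 + 13)) = (103/25 + 1/59)/(-1061 + sqrt(14)) = 6102/(1475*(-1061 + sqrt(14)))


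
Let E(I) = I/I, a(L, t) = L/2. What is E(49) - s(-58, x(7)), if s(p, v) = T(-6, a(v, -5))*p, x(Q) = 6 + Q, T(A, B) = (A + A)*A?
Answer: 4177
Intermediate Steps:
a(L, t) = L/2 (a(L, t) = L*(1/2) = L/2)
E(I) = 1
T(A, B) = 2*A**2 (T(A, B) = (2*A)*A = 2*A**2)
s(p, v) = 72*p (s(p, v) = (2*(-6)**2)*p = (2*36)*p = 72*p)
E(49) - s(-58, x(7)) = 1 - 72*(-58) = 1 - 1*(-4176) = 1 + 4176 = 4177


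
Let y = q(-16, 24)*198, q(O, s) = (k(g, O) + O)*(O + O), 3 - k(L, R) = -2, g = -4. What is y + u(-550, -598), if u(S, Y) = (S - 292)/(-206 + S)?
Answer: 26345509/378 ≈ 69697.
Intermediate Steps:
k(L, R) = 5 (k(L, R) = 3 - 1*(-2) = 3 + 2 = 5)
u(S, Y) = (-292 + S)/(-206 + S)
q(O, s) = 2*O*(5 + O) (q(O, s) = (5 + O)*(O + O) = (5 + O)*(2*O) = 2*O*(5 + O))
y = 69696 (y = (2*(-16)*(5 - 16))*198 = (2*(-16)*(-11))*198 = 352*198 = 69696)
y + u(-550, -598) = 69696 + (-292 - 550)/(-206 - 550) = 69696 - 842/(-756) = 69696 - 1/756*(-842) = 69696 + 421/378 = 26345509/378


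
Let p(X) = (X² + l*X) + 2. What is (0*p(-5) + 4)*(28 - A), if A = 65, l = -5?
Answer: -148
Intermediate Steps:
p(X) = 2 + X² - 5*X (p(X) = (X² - 5*X) + 2 = 2 + X² - 5*X)
(0*p(-5) + 4)*(28 - A) = (0*(2 + (-5)² - 5*(-5)) + 4)*(28 - 1*65) = (0*(2 + 25 + 25) + 4)*(28 - 65) = (0*52 + 4)*(-37) = (0 + 4)*(-37) = 4*(-37) = -148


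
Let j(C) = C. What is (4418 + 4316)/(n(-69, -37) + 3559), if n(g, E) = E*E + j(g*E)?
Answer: 8734/7481 ≈ 1.1675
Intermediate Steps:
n(g, E) = E² + E*g (n(g, E) = E*E + g*E = E² + E*g)
(4418 + 4316)/(n(-69, -37) + 3559) = (4418 + 4316)/(-37*(-37 - 69) + 3559) = 8734/(-37*(-106) + 3559) = 8734/(3922 + 3559) = 8734/7481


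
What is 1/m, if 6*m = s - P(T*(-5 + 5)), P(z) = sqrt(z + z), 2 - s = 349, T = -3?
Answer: -6/347 ≈ -0.017291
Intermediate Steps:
s = -347 (s = 2 - 1*349 = 2 - 349 = -347)
P(z) = sqrt(2)*sqrt(z) (P(z) = sqrt(2*z) = sqrt(2)*sqrt(z))
m = -347/6 (m = (-347 - sqrt(2)*sqrt(-3*(-5 + 5)))/6 = (-347 - sqrt(2)*sqrt(-3*0))/6 = (-347 - sqrt(2)*sqrt(0))/6 = (-347 - sqrt(2)*0)/6 = (-347 - 1*0)/6 = (-347 + 0)/6 = (1/6)*(-347) = -347/6 ≈ -57.833)
1/m = 1/(-347/6) = -6/347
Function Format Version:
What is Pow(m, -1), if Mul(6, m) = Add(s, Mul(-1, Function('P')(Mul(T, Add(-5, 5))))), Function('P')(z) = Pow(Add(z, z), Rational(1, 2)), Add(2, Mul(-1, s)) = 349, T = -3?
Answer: Rational(-6, 347) ≈ -0.017291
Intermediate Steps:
s = -347 (s = Add(2, Mul(-1, 349)) = Add(2, -349) = -347)
Function('P')(z) = Mul(Pow(2, Rational(1, 2)), Pow(z, Rational(1, 2))) (Function('P')(z) = Pow(Mul(2, z), Rational(1, 2)) = Mul(Pow(2, Rational(1, 2)), Pow(z, Rational(1, 2))))
m = Rational(-347, 6) (m = Mul(Rational(1, 6), Add(-347, Mul(-1, Mul(Pow(2, Rational(1, 2)), Pow(Mul(-3, Add(-5, 5)), Rational(1, 2)))))) = Mul(Rational(1, 6), Add(-347, Mul(-1, Mul(Pow(2, Rational(1, 2)), Pow(Mul(-3, 0), Rational(1, 2)))))) = Mul(Rational(1, 6), Add(-347, Mul(-1, Mul(Pow(2, Rational(1, 2)), Pow(0, Rational(1, 2)))))) = Mul(Rational(1, 6), Add(-347, Mul(-1, Mul(Pow(2, Rational(1, 2)), 0)))) = Mul(Rational(1, 6), Add(-347, Mul(-1, 0))) = Mul(Rational(1, 6), Add(-347, 0)) = Mul(Rational(1, 6), -347) = Rational(-347, 6) ≈ -57.833)
Pow(m, -1) = Pow(Rational(-347, 6), -1) = Rational(-6, 347)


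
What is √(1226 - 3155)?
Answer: I*√1929 ≈ 43.92*I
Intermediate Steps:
√(1226 - 3155) = √(-1929) = I*√1929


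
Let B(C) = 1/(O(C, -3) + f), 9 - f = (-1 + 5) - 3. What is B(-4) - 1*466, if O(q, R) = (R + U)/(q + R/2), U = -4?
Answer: -47521/102 ≈ -465.89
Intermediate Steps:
f = 8 (f = 9 - ((-1 + 5) - 3) = 9 - (4 - 3) = 9 - 1*1 = 9 - 1 = 8)
O(q, R) = (-4 + R)/(q + R/2) (O(q, R) = (R - 4)/(q + R/2) = (-4 + R)/(q + R*(½)) = (-4 + R)/(q + R/2))
B(C) = 1/(8 - 14/(-3 + 2*C)) (B(C) = 1/(2*(-4 - 3)/(-3 + 2*C) + 8) = 1/(2*(-7)/(-3 + 2*C) + 8) = 1/(-14/(-3 + 2*C) + 8) = 1/(8 - 14/(-3 + 2*C)))
B(-4) - 1*466 = (-3 + 2*(-4))/(2*(-19 + 8*(-4))) - 1*466 = (-3 - 8)/(2*(-19 - 32)) - 466 = (½)*(-11)/(-51) - 466 = (½)*(-1/51)*(-11) - 466 = 11/102 - 466 = -47521/102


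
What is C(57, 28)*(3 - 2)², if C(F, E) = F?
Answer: 57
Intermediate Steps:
C(57, 28)*(3 - 2)² = 57*(3 - 2)² = 57*1² = 57*1 = 57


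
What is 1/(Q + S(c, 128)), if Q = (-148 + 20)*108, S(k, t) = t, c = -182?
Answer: -1/13696 ≈ -7.3014e-5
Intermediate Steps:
Q = -13824 (Q = -128*108 = -13824)
1/(Q + S(c, 128)) = 1/(-13824 + 128) = 1/(-13696) = -1/13696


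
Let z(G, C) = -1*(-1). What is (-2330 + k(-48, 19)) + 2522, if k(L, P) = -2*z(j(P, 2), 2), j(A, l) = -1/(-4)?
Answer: 190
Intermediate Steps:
j(A, l) = ¼ (j(A, l) = -1*(-¼) = ¼)
z(G, C) = 1
k(L, P) = -2 (k(L, P) = -2*1 = -2)
(-2330 + k(-48, 19)) + 2522 = (-2330 - 2) + 2522 = -2332 + 2522 = 190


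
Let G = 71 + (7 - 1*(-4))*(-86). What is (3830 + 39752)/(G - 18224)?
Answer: -43582/19099 ≈ -2.2819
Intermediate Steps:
G = -875 (G = 71 + (7 + 4)*(-86) = 71 + 11*(-86) = 71 - 946 = -875)
(3830 + 39752)/(G - 18224) = (3830 + 39752)/(-875 - 18224) = 43582/(-19099) = 43582*(-1/19099) = -43582/19099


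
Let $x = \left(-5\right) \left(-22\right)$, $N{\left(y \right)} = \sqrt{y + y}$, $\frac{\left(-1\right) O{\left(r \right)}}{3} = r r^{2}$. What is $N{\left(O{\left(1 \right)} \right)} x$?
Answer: $110 i \sqrt{6} \approx 269.44 i$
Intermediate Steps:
$O{\left(r \right)} = - 3 r^{3}$ ($O{\left(r \right)} = - 3 r r^{2} = - 3 r^{3}$)
$N{\left(y \right)} = \sqrt{2} \sqrt{y}$ ($N{\left(y \right)} = \sqrt{2 y} = \sqrt{2} \sqrt{y}$)
$x = 110$
$N{\left(O{\left(1 \right)} \right)} x = \sqrt{2} \sqrt{- 3 \cdot 1^{3}} \cdot 110 = \sqrt{2} \sqrt{\left(-3\right) 1} \cdot 110 = \sqrt{2} \sqrt{-3} \cdot 110 = \sqrt{2} i \sqrt{3} \cdot 110 = i \sqrt{6} \cdot 110 = 110 i \sqrt{6}$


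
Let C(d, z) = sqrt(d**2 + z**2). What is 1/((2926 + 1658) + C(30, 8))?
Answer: 1146/5253023 - sqrt(241)/10506046 ≈ 0.00021668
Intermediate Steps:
1/((2926 + 1658) + C(30, 8)) = 1/((2926 + 1658) + sqrt(30**2 + 8**2)) = 1/(4584 + sqrt(900 + 64)) = 1/(4584 + sqrt(964)) = 1/(4584 + 2*sqrt(241))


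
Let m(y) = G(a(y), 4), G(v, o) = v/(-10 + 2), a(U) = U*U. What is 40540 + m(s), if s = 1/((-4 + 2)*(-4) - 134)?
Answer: 5148904319/127008 ≈ 40540.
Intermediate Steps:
a(U) = U**2
s = -1/126 (s = 1/(-2*(-4) - 134) = 1/(8 - 134) = 1/(-126) = -1/126 ≈ -0.0079365)
G(v, o) = -v/8 (G(v, o) = v/(-8) = -v/8)
m(y) = -y**2/8
40540 + m(s) = 40540 - (-1/126)**2/8 = 40540 - 1/8*1/15876 = 40540 - 1/127008 = 5148904319/127008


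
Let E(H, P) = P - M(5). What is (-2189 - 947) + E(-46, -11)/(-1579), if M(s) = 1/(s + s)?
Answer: -49517329/15790 ≈ -3136.0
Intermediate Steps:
M(s) = 1/(2*s)
E(H, P) = -⅒ + P (E(H, P) = P - 1/(2*5) = P - 1*⅒ = P - ⅒ = -⅒ + P)
(-2189 - 947) + E(-46, -11)/(-1579) = (-2189 - 947) + (-⅒ - 11)/(-1579) = -3136 - 111/10*(-1/1579) = -3136 + 111/15790 = -49517329/15790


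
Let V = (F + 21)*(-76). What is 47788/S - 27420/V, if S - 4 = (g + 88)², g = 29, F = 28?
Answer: 138356143/12748183 ≈ 10.853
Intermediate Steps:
S = 13693 (S = 4 + (29 + 88)² = 4 + 117² = 4 + 13689 = 13693)
V = -3724 (V = (28 + 21)*(-76) = 49*(-76) = -3724)
47788/S - 27420/V = 47788/13693 - 27420/(-3724) = 47788*(1/13693) - 27420*(-1/3724) = 47788/13693 + 6855/931 = 138356143/12748183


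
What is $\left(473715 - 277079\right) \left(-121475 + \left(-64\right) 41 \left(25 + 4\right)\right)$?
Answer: $-38849571156$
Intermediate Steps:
$\left(473715 - 277079\right) \left(-121475 + \left(-64\right) 41 \left(25 + 4\right)\right) = 196636 \left(-121475 - 76096\right) = 196636 \left(-197571\right) = -38849571156$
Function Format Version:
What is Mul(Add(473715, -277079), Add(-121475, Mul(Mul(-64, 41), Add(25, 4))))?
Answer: -38849571156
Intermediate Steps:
Mul(Add(473715, -277079), Add(-121475, Mul(Mul(-64, 41), Add(25, 4)))) = Mul(196636, Add(-121475, Mul(-2624, 29))) = Mul(196636, Add(-121475, -76096)) = Mul(196636, -197571) = -38849571156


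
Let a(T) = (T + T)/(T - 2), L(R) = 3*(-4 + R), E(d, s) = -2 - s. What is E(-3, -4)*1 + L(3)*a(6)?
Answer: -7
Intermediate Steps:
L(R) = -12 + 3*R
a(T) = 2*T/(-2 + T) (a(T) = (2*T)/(-2 + T) = 2*T/(-2 + T))
E(-3, -4)*1 + L(3)*a(6) = (-2 - 1*(-4))*1 + (-12 + 3*3)*(2*6/(-2 + 6)) = (-2 + 4)*1 + (-12 + 9)*(2*6/4) = 2*1 - 6*6/4 = 2 - 3*3 = 2 - 9 = -7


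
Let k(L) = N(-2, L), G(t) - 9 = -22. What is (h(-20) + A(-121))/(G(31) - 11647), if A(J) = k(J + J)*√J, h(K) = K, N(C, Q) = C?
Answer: 1/583 + I/530 ≈ 0.0017153 + 0.0018868*I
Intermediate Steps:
G(t) = -13 (G(t) = 9 - 22 = -13)
k(L) = -2
A(J) = -2*√J
(h(-20) + A(-121))/(G(31) - 11647) = (-20 - 22*I)/(-13 - 11647) = (-20 - 22*I)/(-11660) = (-20 - 22*I)*(-1/11660) = 1/583 + I/530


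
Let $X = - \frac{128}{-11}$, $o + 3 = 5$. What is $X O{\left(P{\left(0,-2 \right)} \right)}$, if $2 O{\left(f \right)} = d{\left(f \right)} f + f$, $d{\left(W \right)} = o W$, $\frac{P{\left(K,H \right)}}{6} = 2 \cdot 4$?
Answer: $\frac{297984}{11} \approx 27089.0$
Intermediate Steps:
$o = 2$ ($o = -3 + 5 = 2$)
$X = \frac{128}{11}$ ($X = \left(-128\right) \left(- \frac{1}{11}\right) = \frac{128}{11} \approx 11.636$)
$P{\left(K,H \right)} = 48$ ($P{\left(K,H \right)} = 6 \cdot 2 \cdot 4 = 6 \cdot 8 = 48$)
$d{\left(W \right)} = 2 W$
$O{\left(f \right)} = f^{2} + \frac{f}{2}$ ($O{\left(f \right)} = \frac{2 f f + f}{2} = \frac{2 f^{2} + f}{2} = \frac{f + 2 f^{2}}{2} = f^{2} + \frac{f}{2}$)
$X O{\left(P{\left(0,-2 \right)} \right)} = \frac{128 \cdot 48 \left(\frac{1}{2} + 48\right)}{11} = \frac{128 \cdot 48 \cdot \frac{97}{2}}{11} = \frac{128}{11} \cdot 2328 = \frac{297984}{11}$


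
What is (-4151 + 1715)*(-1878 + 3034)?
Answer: -2816016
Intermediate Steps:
(-4151 + 1715)*(-1878 + 3034) = -2436*1156 = -2816016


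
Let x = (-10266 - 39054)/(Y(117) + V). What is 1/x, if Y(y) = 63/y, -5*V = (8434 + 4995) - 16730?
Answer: -1193/89050 ≈ -0.013397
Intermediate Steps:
V = 3301/5 (V = -((8434 + 4995) - 16730)/5 = -(13429 - 16730)/5 = -⅕*(-3301) = 3301/5 ≈ 660.20)
x = -89050/1193 (x = (-10266 - 39054)/(63/117 + 3301/5) = -49320/(63*(1/117) + 3301/5) = -49320/(7/13 + 3301/5) = -49320/42948/65 = -49320*65/42948 = -89050/1193 ≈ -74.644)
1/x = 1/(-89050/1193) = -1193/89050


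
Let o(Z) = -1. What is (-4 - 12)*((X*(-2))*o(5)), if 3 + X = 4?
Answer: -32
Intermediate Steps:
X = 1 (X = -3 + 4 = 1)
(-4 - 12)*((X*(-2))*o(5)) = (-4 - 12)*((1*(-2))*(-1)) = -(-32)*(-1) = -16*2 = -32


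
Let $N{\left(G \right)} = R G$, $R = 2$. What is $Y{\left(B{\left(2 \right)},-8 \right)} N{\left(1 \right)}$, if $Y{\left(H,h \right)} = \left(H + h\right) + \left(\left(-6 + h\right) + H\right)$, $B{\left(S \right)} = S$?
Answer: $-36$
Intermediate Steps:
$Y{\left(H,h \right)} = -6 + 2 H + 2 h$ ($Y{\left(H,h \right)} = \left(H + h\right) + \left(-6 + H + h\right) = -6 + 2 H + 2 h$)
$N{\left(G \right)} = 2 G$
$Y{\left(B{\left(2 \right)},-8 \right)} N{\left(1 \right)} = \left(-6 + 2 \cdot 2 + 2 \left(-8\right)\right) 2 \cdot 1 = \left(-6 + 4 - 16\right) 2 = \left(-18\right) 2 = -36$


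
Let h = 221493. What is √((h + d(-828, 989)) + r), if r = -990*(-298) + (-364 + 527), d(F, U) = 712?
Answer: 2*√129347 ≈ 719.30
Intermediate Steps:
r = 295183 (r = 295020 + 163 = 295183)
√((h + d(-828, 989)) + r) = √((221493 + 712) + 295183) = √(222205 + 295183) = √517388 = 2*√129347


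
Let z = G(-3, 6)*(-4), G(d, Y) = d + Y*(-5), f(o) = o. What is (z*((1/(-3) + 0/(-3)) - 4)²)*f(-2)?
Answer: -14872/3 ≈ -4957.3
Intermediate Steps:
G(d, Y) = d - 5*Y
z = 132 (z = (-3 - 5*6)*(-4) = (-3 - 30)*(-4) = -33*(-4) = 132)
(z*((1/(-3) + 0/(-3)) - 4)²)*f(-2) = (132*((1/(-3) + 0/(-3)) - 4)²)*(-2) = (132*((1*(-⅓) + 0*(-⅓)) - 4)²)*(-2) = (132*((-⅓ + 0) - 4)²)*(-2) = (132*(-⅓ - 4)²)*(-2) = (132*(-13/3)²)*(-2) = (132*(169/9))*(-2) = (7436/3)*(-2) = -14872/3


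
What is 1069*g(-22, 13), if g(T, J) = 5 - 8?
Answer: -3207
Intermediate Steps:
g(T, J) = -3
1069*g(-22, 13) = 1069*(-3) = -3207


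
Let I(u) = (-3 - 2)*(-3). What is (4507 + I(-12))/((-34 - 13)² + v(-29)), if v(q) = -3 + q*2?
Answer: 2261/1074 ≈ 2.1052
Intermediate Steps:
I(u) = 15 (I(u) = -5*(-3) = 15)
v(q) = -3 + 2*q
(4507 + I(-12))/((-34 - 13)² + v(-29)) = (4507 + 15)/((-34 - 13)² + (-3 + 2*(-29))) = 4522/((-47)² + (-3 - 58)) = 4522/(2209 - 61) = 4522/2148 = 4522*(1/2148) = 2261/1074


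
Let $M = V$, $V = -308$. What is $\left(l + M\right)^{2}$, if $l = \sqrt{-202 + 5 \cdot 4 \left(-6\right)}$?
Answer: $\left(308 - i \sqrt{322}\right)^{2} \approx 94542.0 - 11054.0 i$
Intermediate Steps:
$M = -308$
$l = i \sqrt{322}$ ($l = \sqrt{-202 + 20 \left(-6\right)} = \sqrt{-202 - 120} = \sqrt{-322} = i \sqrt{322} \approx 17.944 i$)
$\left(l + M\right)^{2} = \left(i \sqrt{322} - 308\right)^{2} = \left(-308 + i \sqrt{322}\right)^{2}$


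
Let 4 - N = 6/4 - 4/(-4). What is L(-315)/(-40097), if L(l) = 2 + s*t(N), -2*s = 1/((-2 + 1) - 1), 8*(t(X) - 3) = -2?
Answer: -43/641552 ≈ -6.7025e-5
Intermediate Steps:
N = 3/2 (N = 4 - (6/4 - 4/(-4)) = 4 - (6*(¼) - 4*(-¼)) = 4 - (3/2 + 1) = 4 - 1*5/2 = 4 - 5/2 = 3/2 ≈ 1.5000)
t(X) = 11/4 (t(X) = 3 + (⅛)*(-2) = 3 - ¼ = 11/4)
s = ¼ (s = -1/(2*((-2 + 1) - 1)) = -1/(2*(-1 - 1)) = -½/(-2) = -½*(-½) = ¼ ≈ 0.25000)
L(l) = 43/16 (L(l) = 2 + (¼)*(11/4) = 2 + 11/16 = 43/16)
L(-315)/(-40097) = (43/16)/(-40097) = (43/16)*(-1/40097) = -43/641552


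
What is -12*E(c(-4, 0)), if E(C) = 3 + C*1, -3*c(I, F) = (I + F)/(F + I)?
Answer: -32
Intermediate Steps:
c(I, F) = -⅓ (c(I, F) = -(I + F)/(3*(F + I)) = -(F + I)/(3*(F + I)) = -⅓*1 = -⅓)
E(C) = 3 + C
-12*E(c(-4, 0)) = -12*(3 - ⅓) = -12*8/3 = -32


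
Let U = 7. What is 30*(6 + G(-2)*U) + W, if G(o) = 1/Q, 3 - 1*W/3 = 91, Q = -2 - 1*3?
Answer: -126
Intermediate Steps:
Q = -5 (Q = -2 - 3 = -5)
W = -264 (W = 9 - 3*91 = 9 - 273 = -264)
G(o) = -1/5 (G(o) = 1/(-5) = -1/5)
30*(6 + G(-2)*U) + W = 30*(6 - 1/5*7) - 264 = 30*(6 - 7/5) - 264 = 30*(23/5) - 264 = 138 - 264 = -126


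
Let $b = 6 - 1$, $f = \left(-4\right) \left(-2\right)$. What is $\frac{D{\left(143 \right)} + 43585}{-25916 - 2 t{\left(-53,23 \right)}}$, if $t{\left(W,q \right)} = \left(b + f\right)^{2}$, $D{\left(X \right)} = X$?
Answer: $- \frac{21864}{13127} \approx -1.6656$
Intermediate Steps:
$f = 8$
$b = 5$ ($b = 6 - 1 = 5$)
$t{\left(W,q \right)} = 169$ ($t{\left(W,q \right)} = \left(5 + 8\right)^{2} = 13^{2} = 169$)
$\frac{D{\left(143 \right)} + 43585}{-25916 - 2 t{\left(-53,23 \right)}} = \frac{143 + 43585}{-25916 - 338} = \frac{43728}{-25916 - 338} = \frac{43728}{-26254} = 43728 \left(- \frac{1}{26254}\right) = - \frac{21864}{13127}$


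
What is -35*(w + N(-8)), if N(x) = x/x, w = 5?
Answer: -210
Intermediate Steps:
N(x) = 1
-35*(w + N(-8)) = -35*(5 + 1) = -35*6 = -210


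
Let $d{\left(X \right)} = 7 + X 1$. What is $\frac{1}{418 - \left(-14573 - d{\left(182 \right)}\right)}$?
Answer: $\frac{1}{15180} \approx 6.5876 \cdot 10^{-5}$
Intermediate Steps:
$d{\left(X \right)} = 7 + X$
$\frac{1}{418 - \left(-14573 - d{\left(182 \right)}\right)} = \frac{1}{418 + \left(\left(\left(7 + 182\right) + 21355\right) - 6782\right)} = \frac{1}{418 + \left(\left(189 + 21355\right) - 6782\right)} = \frac{1}{418 + \left(21544 - 6782\right)} = \frac{1}{418 + 14762} = \frac{1}{15180}$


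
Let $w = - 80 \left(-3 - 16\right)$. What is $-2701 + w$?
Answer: $-1181$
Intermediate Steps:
$w = 1520$ ($w = \left(-80\right) \left(-19\right) = 1520$)
$-2701 + w = -2701 + 1520 = -1181$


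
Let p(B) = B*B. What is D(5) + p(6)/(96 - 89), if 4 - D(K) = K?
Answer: 29/7 ≈ 4.1429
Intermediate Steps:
D(K) = 4 - K
p(B) = B²
D(5) + p(6)/(96 - 89) = (4 - 1*5) + 6²/(96 - 89) = (4 - 5) + 36/7 = -1 + 36*(⅐) = -1 + 36/7 = 29/7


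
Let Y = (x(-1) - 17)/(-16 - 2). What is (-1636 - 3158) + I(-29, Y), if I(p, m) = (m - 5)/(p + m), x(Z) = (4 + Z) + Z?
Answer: -810161/169 ≈ -4793.9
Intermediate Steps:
x(Z) = 4 + 2*Z
Y = 5/6 (Y = ((4 + 2*(-1)) - 17)/(-16 - 2) = ((4 - 2) - 17)/(-18) = (2 - 17)*(-1/18) = -15*(-1/18) = 5/6 ≈ 0.83333)
I(p, m) = (-5 + m)/(m + p)
(-1636 - 3158) + I(-29, Y) = (-1636 - 3158) + (-5 + 5/6)/(5/6 - 29) = -4794 - 25/6/(-169/6) = -4794 - 6/169*(-25/6) = -4794 + 25/169 = -810161/169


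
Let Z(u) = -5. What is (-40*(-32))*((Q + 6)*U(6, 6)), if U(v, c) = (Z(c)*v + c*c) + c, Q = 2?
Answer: 122880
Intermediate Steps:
U(v, c) = c + c² - 5*v (U(v, c) = (-5*v + c*c) + c = (-5*v + c²) + c = (c² - 5*v) + c = c + c² - 5*v)
(-40*(-32))*((Q + 6)*U(6, 6)) = (-40*(-32))*((2 + 6)*(6 + 6² - 5*6)) = 1280*(8*(6 + 36 - 30)) = 1280*(8*12) = 1280*96 = 122880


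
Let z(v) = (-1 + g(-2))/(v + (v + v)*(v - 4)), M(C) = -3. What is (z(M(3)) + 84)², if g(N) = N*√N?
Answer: 10725617/1521 - 13100*I*√2/1521 ≈ 7051.7 - 12.18*I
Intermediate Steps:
g(N) = N^(3/2)
z(v) = (-1 - 2*I*√2)/(v + 2*v*(-4 + v)) (z(v) = (-1 + (-2)^(3/2))/(v + (v + v)*(v - 4)) = (-1 - 2*I*√2)/(v + (2*v)*(-4 + v)) = (-1 - 2*I*√2)/(v + 2*v*(-4 + v)))
(z(M(3)) + 84)² = ((-1 - 2*I*√2)/((-3)*(-7 + 2*(-3))) + 84)² = (-(-1 - 2*I*√2)/(3*(-7 - 6)) + 84)² = (-⅓*(-1 - 2*I*√2)/(-13) + 84)² = (-⅓*(-1/13)*(-1 - 2*I*√2) + 84)² = ((-1/39 - 2*I*√2/39) + 84)² = (3275/39 - 2*I*√2/39)²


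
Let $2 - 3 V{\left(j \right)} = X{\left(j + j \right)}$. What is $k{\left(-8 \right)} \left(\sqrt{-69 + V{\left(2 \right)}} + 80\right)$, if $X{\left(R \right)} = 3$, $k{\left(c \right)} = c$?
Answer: $-640 - \frac{32 i \sqrt{39}}{3} \approx -640.0 - 66.613 i$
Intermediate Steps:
$V{\left(j \right)} = - \frac{1}{3}$ ($V{\left(j \right)} = \frac{2}{3} - 1 = - \frac{1}{3}$)
$k{\left(-8 \right)} \left(\sqrt{-69 + V{\left(2 \right)}} + 80\right) = - 8 \left(\sqrt{-69 - \frac{1}{3}} + 80\right) = - 8 \left(\sqrt{- \frac{208}{3}} + 80\right) = - 8 \left(\frac{4 i \sqrt{39}}{3} + 80\right) = - 8 \left(80 + \frac{4 i \sqrt{39}}{3}\right) = -640 - \frac{32 i \sqrt{39}}{3}$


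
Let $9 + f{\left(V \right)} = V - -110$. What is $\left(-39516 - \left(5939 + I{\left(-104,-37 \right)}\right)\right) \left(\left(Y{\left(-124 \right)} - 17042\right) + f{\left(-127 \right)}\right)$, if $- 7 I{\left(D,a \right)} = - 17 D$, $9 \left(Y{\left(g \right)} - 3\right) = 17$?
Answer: $\frac{48591525856}{63} \approx 7.7129 \cdot 10^{8}$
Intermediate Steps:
$f{\left(V \right)} = 101 + V$ ($f{\left(V \right)} = -9 + \left(V - -110\right) = -9 + \left(V + 110\right) = -9 + \left(110 + V\right) = 101 + V$)
$Y{\left(g \right)} = \frac{44}{9}$ ($Y{\left(g \right)} = 3 + \frac{1}{9} \cdot 17 = 3 + \frac{17}{9} = \frac{44}{9}$)
$I{\left(D,a \right)} = \frac{17 D}{7}$ ($I{\left(D,a \right)} = - \frac{\left(-17\right) D}{7} = \frac{17 D}{7}$)
$\left(-39516 - \left(5939 + I{\left(-104,-37 \right)}\right)\right) \left(\left(Y{\left(-124 \right)} - 17042\right) + f{\left(-127 \right)}\right) = \left(-39516 - \left(5939 + \frac{17}{7} \left(-104\right)\right)\right) \left(\left(\frac{44}{9} - 17042\right) + \left(101 - 127\right)\right) = \left(-39516 - \frac{39805}{7}\right) \left(\left(\frac{44}{9} - 17042\right) - 26\right) = \left(-39516 + \left(-5939 + \frac{1768}{7}\right)\right) \left(- \frac{153334}{9} - 26\right) = \left(-39516 - \frac{39805}{7}\right) \left(- \frac{153568}{9}\right) = \left(- \frac{316417}{7}\right) \left(- \frac{153568}{9}\right) = \frac{48591525856}{63}$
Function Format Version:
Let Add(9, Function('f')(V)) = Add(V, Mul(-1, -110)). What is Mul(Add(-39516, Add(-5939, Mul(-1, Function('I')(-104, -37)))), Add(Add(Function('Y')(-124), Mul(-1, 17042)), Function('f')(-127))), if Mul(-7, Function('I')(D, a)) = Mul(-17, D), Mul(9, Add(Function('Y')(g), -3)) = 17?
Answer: Rational(48591525856, 63) ≈ 7.7129e+8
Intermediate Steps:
Function('f')(V) = Add(101, V) (Function('f')(V) = Add(-9, Add(V, Mul(-1, -110))) = Add(-9, Add(V, 110)) = Add(-9, Add(110, V)) = Add(101, V))
Function('Y')(g) = Rational(44, 9) (Function('Y')(g) = Add(3, Mul(Rational(1, 9), 17)) = Add(3, Rational(17, 9)) = Rational(44, 9))
Function('I')(D, a) = Mul(Rational(17, 7), D) (Function('I')(D, a) = Mul(Rational(-1, 7), Mul(-17, D)) = Mul(Rational(17, 7), D))
Mul(Add(-39516, Add(-5939, Mul(-1, Function('I')(-104, -37)))), Add(Add(Function('Y')(-124), Mul(-1, 17042)), Function('f')(-127))) = Mul(Add(-39516, Add(-5939, Mul(-1, Mul(Rational(17, 7), -104)))), Add(Add(Rational(44, 9), Mul(-1, 17042)), Add(101, -127))) = Mul(Add(-39516, Add(-5939, Mul(-1, Rational(-1768, 7)))), Add(Add(Rational(44, 9), -17042), -26)) = Mul(Add(-39516, Add(-5939, Rational(1768, 7))), Add(Rational(-153334, 9), -26)) = Mul(Add(-39516, Rational(-39805, 7)), Rational(-153568, 9)) = Mul(Rational(-316417, 7), Rational(-153568, 9)) = Rational(48591525856, 63)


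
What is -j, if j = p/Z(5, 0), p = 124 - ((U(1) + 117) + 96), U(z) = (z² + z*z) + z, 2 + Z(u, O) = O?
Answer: -46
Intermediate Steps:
Z(u, O) = -2 + O
U(z) = z + 2*z² (U(z) = (z² + z²) + z = 2*z² + z = z + 2*z²)
p = -92 (p = 124 - ((1*(1 + 2*1) + 117) + 96) = 124 - ((1*(1 + 2) + 117) + 96) = 124 - ((1*3 + 117) + 96) = 124 - ((3 + 117) + 96) = 124 - (120 + 96) = 124 - 1*216 = 124 - 216 = -92)
j = 46 (j = -92/(-2 + 0) = -92/(-2) = -92*(-½) = 46)
-j = -1*46 = -46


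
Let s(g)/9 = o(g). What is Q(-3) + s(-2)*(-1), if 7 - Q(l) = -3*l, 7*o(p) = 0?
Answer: -2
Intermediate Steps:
o(p) = 0 (o(p) = (1/7)*0 = 0)
s(g) = 0 (s(g) = 9*0 = 0)
Q(l) = 7 + 3*l (Q(l) = 7 - (-3)*l = 7 + 3*l)
Q(-3) + s(-2)*(-1) = (7 + 3*(-3)) + 0*(-1) = (7 - 9) + 0 = -2 + 0 = -2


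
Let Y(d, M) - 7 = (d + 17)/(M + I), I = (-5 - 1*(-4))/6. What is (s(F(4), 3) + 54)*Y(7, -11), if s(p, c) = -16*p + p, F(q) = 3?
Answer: 2925/67 ≈ 43.657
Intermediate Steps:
I = -⅙ (I = (-5 + 4)*(⅙) = -1*⅙ = -⅙ ≈ -0.16667)
s(p, c) = -15*p
Y(d, M) = 7 + (17 + d)/(-⅙ + M) (Y(d, M) = 7 + (d + 17)/(M - ⅙) = 7 + (17 + d)/(-⅙ + M))
(s(F(4), 3) + 54)*Y(7, -11) = (-15*3 + 54)*((95 + 6*7 + 42*(-11))/(-1 + 6*(-11))) = (-45 + 54)*((95 + 42 - 462)/(-1 - 66)) = 9*(-325/(-67)) = 9*(-1/67*(-325)) = 9*(325/67) = 2925/67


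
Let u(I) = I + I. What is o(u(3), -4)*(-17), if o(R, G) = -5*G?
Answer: -340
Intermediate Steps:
u(I) = 2*I
o(u(3), -4)*(-17) = -5*(-4)*(-17) = 20*(-17) = -340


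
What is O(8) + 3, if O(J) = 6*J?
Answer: 51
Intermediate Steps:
O(8) + 3 = 6*8 + 3 = 48 + 3 = 51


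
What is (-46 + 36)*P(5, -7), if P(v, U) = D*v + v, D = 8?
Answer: -450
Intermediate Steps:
P(v, U) = 9*v (P(v, U) = 8*v + v = 9*v)
(-46 + 36)*P(5, -7) = (-46 + 36)*(9*5) = -10*45 = -450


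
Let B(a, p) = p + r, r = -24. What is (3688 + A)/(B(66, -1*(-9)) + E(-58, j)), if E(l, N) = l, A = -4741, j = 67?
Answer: 1053/73 ≈ 14.425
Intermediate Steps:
B(a, p) = -24 + p (B(a, p) = p - 24 = -24 + p)
(3688 + A)/(B(66, -1*(-9)) + E(-58, j)) = (3688 - 4741)/((-24 - 1*(-9)) - 58) = -1053/((-24 + 9) - 58) = -1053/(-15 - 58) = -1053/(-73) = -1053*(-1/73) = 1053/73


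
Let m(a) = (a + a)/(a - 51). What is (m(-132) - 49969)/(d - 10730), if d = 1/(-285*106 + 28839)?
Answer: 4178836791/897360691 ≈ 4.6568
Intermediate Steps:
d = -1/1371 (d = 1/(-30210 + 28839) = 1/(-1371) = -1/1371 ≈ -0.00072939)
m(a) = 2*a/(-51 + a) (m(a) = (2*a)/(-51 + a) = 2*a/(-51 + a))
(m(-132) - 49969)/(d - 10730) = (2*(-132)/(-51 - 132) - 49969)/(-1/1371 - 10730) = (2*(-132)/(-183) - 49969)/(-14710831/1371) = (2*(-132)*(-1/183) - 49969)*(-1371/14710831) = (88/61 - 49969)*(-1371/14710831) = -3048021/61*(-1371/14710831) = 4178836791/897360691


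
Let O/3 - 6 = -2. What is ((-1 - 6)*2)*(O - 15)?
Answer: 42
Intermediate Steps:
O = 12 (O = 18 + 3*(-2) = 18 - 6 = 12)
((-1 - 6)*2)*(O - 15) = ((-1 - 6)*2)*(12 - 15) = -7*2*(-3) = -14*(-3) = 42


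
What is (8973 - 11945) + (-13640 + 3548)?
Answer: -13064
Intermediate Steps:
(8973 - 11945) + (-13640 + 3548) = -2972 - 10092 = -13064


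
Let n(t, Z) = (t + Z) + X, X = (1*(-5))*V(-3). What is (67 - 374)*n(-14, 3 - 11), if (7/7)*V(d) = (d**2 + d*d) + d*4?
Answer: 15964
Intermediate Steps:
V(d) = 2*d**2 + 4*d (V(d) = (d**2 + d*d) + d*4 = (d**2 + d**2) + 4*d = 2*d**2 + 4*d)
X = -30 (X = (1*(-5))*(2*(-3)*(2 - 3)) = -10*(-3)*(-1) = -5*6 = -30)
n(t, Z) = -30 + Z + t (n(t, Z) = (t + Z) - 30 = (Z + t) - 30 = -30 + Z + t)
(67 - 374)*n(-14, 3 - 11) = (67 - 374)*(-30 + (3 - 11) - 14) = -307*(-30 - 8 - 14) = -307*(-52) = 15964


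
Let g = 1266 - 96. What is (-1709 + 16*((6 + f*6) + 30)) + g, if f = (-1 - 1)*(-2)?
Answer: 421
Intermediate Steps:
g = 1170
f = 4 (f = -2*(-2) = 4)
(-1709 + 16*((6 + f*6) + 30)) + g = (-1709 + 16*((6 + 4*6) + 30)) + 1170 = (-1709 + 16*((6 + 24) + 30)) + 1170 = (-1709 + 16*(30 + 30)) + 1170 = (-1709 + 16*60) + 1170 = (-1709 + 960) + 1170 = -749 + 1170 = 421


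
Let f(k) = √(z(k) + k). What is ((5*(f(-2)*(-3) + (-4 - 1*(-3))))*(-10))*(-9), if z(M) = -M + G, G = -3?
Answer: -450 - 1350*I*√3 ≈ -450.0 - 2338.3*I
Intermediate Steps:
z(M) = -3 - M (z(M) = -M - 3 = -3 - M)
f(k) = I*√3 (f(k) = √((-3 - k) + k) = √(-3) = I*√3)
((5*(f(-2)*(-3) + (-4 - 1*(-3))))*(-10))*(-9) = ((5*((I*√3)*(-3) + (-4 - 1*(-3))))*(-10))*(-9) = ((5*(-3*I*√3 + (-4 + 3)))*(-10))*(-9) = ((5*(-3*I*√3 - 1))*(-10))*(-9) = ((5*(-1 - 3*I*√3))*(-10))*(-9) = ((-5 - 15*I*√3)*(-10))*(-9) = (50 + 150*I*√3)*(-9) = -450 - 1350*I*√3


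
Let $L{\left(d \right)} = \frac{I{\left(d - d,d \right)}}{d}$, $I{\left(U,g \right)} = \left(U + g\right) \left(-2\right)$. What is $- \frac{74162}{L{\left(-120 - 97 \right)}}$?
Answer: $37081$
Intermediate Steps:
$I{\left(U,g \right)} = - 2 U - 2 g$
$L{\left(d \right)} = -2$ ($L{\left(d \right)} = \frac{- 2 \left(d - d\right) - 2 d}{d} = \frac{\left(-2\right) 0 - 2 d}{d} = \frac{0 - 2 d}{d} = \frac{\left(-2\right) d}{d} = -2$)
$- \frac{74162}{L{\left(-120 - 97 \right)}} = - \frac{74162}{-2} = \left(-74162\right) \left(- \frac{1}{2}\right) = 37081$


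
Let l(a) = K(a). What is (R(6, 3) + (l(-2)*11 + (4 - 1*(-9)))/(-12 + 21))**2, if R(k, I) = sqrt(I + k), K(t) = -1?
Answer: 841/81 ≈ 10.383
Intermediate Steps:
l(a) = -1
(R(6, 3) + (l(-2)*11 + (4 - 1*(-9)))/(-12 + 21))**2 = (sqrt(3 + 6) + (-1*11 + (4 - 1*(-9)))/(-12 + 21))**2 = (sqrt(9) + (-11 + (4 + 9))/9)**2 = (3 + (-11 + 13)*(1/9))**2 = (3 + 2*(1/9))**2 = (3 + 2/9)**2 = (29/9)**2 = 841/81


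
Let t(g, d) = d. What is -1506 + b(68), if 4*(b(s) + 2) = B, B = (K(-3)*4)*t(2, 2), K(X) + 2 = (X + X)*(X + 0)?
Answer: -1476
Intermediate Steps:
K(X) = -2 + 2*X² (K(X) = -2 + (X + X)*(X + 0) = -2 + (2*X)*X = -2 + 2*X²)
B = 128 (B = ((-2 + 2*(-3)²)*4)*2 = ((-2 + 2*9)*4)*2 = ((-2 + 18)*4)*2 = (16*4)*2 = 64*2 = 128)
b(s) = 30 (b(s) = -2 + (¼)*128 = -2 + 32 = 30)
-1506 + b(68) = -1506 + 30 = -1476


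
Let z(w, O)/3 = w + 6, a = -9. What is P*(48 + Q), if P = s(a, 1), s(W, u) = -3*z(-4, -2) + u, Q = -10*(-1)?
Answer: -986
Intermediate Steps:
z(w, O) = 18 + 3*w (z(w, O) = 3*(w + 6) = 3*(6 + w) = 18 + 3*w)
Q = 10
s(W, u) = -18 + u (s(W, u) = -3*(18 + 3*(-4)) + u = -3*(18 - 12) + u = -3*6 + u = -18 + u)
P = -17 (P = -18 + 1 = -17)
P*(48 + Q) = -17*(48 + 10) = -17*58 = -986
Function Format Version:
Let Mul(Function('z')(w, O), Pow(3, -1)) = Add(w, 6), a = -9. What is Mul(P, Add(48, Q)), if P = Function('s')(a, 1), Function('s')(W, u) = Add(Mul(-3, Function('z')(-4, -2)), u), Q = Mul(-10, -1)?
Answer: -986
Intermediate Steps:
Function('z')(w, O) = Add(18, Mul(3, w)) (Function('z')(w, O) = Mul(3, Add(w, 6)) = Mul(3, Add(6, w)) = Add(18, Mul(3, w)))
Q = 10
Function('s')(W, u) = Add(-18, u) (Function('s')(W, u) = Add(Mul(-3, Add(18, Mul(3, -4))), u) = Add(Mul(-3, Add(18, -12)), u) = Add(Mul(-3, 6), u) = Add(-18, u))
P = -17 (P = Add(-18, 1) = -17)
Mul(P, Add(48, Q)) = Mul(-17, Add(48, 10)) = Mul(-17, 58) = -986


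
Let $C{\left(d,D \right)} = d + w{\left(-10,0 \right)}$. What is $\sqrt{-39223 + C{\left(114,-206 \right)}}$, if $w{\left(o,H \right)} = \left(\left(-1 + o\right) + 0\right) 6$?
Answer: $5 i \sqrt{1567} \approx 197.93 i$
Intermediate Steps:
$w{\left(o,H \right)} = -6 + 6 o$ ($w{\left(o,H \right)} = \left(-1 + o\right) 6 = -6 + 6 o$)
$C{\left(d,D \right)} = -66 + d$ ($C{\left(d,D \right)} = d + \left(-6 + 6 \left(-10\right)\right) = d - 66 = -66 + d$)
$\sqrt{-39223 + C{\left(114,-206 \right)}} = \sqrt{-39223 + \left(-66 + 114\right)} = \sqrt{-39223 + 48} = \sqrt{-39175} = 5 i \sqrt{1567}$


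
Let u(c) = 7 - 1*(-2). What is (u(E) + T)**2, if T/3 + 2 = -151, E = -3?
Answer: 202500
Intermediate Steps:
T = -459 (T = -6 + 3*(-151) = -6 - 453 = -459)
u(c) = 9 (u(c) = 7 + 2 = 9)
(u(E) + T)**2 = (9 - 459)**2 = (-450)**2 = 202500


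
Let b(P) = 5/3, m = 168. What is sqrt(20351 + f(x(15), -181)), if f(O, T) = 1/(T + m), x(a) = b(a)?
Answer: sqrt(3439306)/13 ≈ 142.66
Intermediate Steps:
b(P) = 5/3 (b(P) = 5*(1/3) = 5/3)
x(a) = 5/3
f(O, T) = 1/(168 + T) (f(O, T) = 1/(T + 168) = 1/(168 + T))
sqrt(20351 + f(x(15), -181)) = sqrt(20351 + 1/(168 - 181)) = sqrt(20351 + 1/(-13)) = sqrt(20351 - 1/13) = sqrt(264562/13) = sqrt(3439306)/13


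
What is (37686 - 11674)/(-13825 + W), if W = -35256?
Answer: -26012/49081 ≈ -0.52998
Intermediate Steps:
(37686 - 11674)/(-13825 + W) = (37686 - 11674)/(-13825 - 35256) = 26012/(-49081) = 26012*(-1/49081) = -26012/49081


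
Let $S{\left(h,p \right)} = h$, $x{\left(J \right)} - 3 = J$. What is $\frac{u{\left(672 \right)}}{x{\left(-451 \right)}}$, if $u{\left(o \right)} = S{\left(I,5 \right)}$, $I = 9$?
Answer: $- \frac{9}{448} \approx -0.020089$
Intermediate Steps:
$x{\left(J \right)} = 3 + J$
$u{\left(o \right)} = 9$
$\frac{u{\left(672 \right)}}{x{\left(-451 \right)}} = \frac{9}{3 - 451} = \frac{9}{-448} = 9 \left(- \frac{1}{448}\right) = - \frac{9}{448}$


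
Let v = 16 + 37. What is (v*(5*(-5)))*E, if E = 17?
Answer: -22525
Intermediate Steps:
v = 53
(v*(5*(-5)))*E = (53*(5*(-5)))*17 = (53*(-25))*17 = -1325*17 = -22525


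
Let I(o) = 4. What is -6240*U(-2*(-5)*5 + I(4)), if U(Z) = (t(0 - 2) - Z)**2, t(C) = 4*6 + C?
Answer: -6389760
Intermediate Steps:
t(C) = 24 + C
U(Z) = (22 - Z)**2 (U(Z) = ((24 + (0 - 2)) - Z)**2 = ((24 - 2) - Z)**2 = (22 - Z)**2)
-6240*U(-2*(-5)*5 + I(4)) = -6240*(-22 + (-2*(-5)*5 + 4))**2 = -6240*(-22 + (10*5 + 4))**2 = -6240*(-22 + (50 + 4))**2 = -6240*(-22 + 54)**2 = -6240*32**2 = -6240*1024 = -6389760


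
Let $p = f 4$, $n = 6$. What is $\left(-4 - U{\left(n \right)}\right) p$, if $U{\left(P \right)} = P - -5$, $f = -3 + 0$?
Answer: $180$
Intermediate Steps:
$f = -3$
$U{\left(P \right)} = 5 + P$ ($U{\left(P \right)} = P + 5 = 5 + P$)
$p = -12$ ($p = \left(-3\right) 4 = -12$)
$\left(-4 - U{\left(n \right)}\right) p = \left(-4 - \left(5 + 6\right)\right) \left(-12\right) = \left(-4 - 11\right) \left(-12\right) = \left(-15\right) \left(-12\right) = 180$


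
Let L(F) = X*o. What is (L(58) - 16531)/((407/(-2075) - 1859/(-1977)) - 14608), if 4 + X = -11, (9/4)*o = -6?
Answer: 67650617025/59922980414 ≈ 1.1290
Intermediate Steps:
o = -8/3 (o = (4/9)*(-6) = -8/3 ≈ -2.6667)
X = -15 (X = -4 - 11 = -15)
L(F) = 40 (L(F) = -15*(-8/3) = 40)
(L(58) - 16531)/((407/(-2075) - 1859/(-1977)) - 14608) = (40 - 16531)/((407/(-2075) - 1859/(-1977)) - 14608) = -16491/((407*(-1/2075) - 1859*(-1/1977)) - 14608) = -16491/((-407/2075 + 1859/1977) - 14608) = -16491/(3052786/4102275 - 14608) = -16491/(-59922980414/4102275) = -16491*(-4102275/59922980414) = 67650617025/59922980414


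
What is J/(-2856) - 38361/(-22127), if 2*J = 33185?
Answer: -73595209/18055632 ≈ -4.0760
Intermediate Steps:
J = 33185/2 (J = (½)*33185 = 33185/2 ≈ 16593.)
J/(-2856) - 38361/(-22127) = (33185/2)/(-2856) - 38361/(-22127) = (33185/2)*(-1/2856) - 38361*(-1/22127) = -33185/5712 + 38361/22127 = -73595209/18055632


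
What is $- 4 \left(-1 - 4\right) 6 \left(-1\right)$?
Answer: $-120$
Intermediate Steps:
$- 4 \left(-1 - 4\right) 6 \left(-1\right) = - 4 \left(\left(-5\right) \left(-6\right)\right) = \left(-4\right) 30 = -120$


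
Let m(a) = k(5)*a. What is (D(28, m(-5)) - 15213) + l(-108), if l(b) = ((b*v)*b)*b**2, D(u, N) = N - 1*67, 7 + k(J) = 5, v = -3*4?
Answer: -1632602022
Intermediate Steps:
v = -12
k(J) = -2 (k(J) = -7 + 5 = -2)
m(a) = -2*a
D(u, N) = -67 + N (D(u, N) = N - 67 = -67 + N)
l(b) = -12*b**4 (l(b) = ((b*(-12))*b)*b**2 = ((-12*b)*b)*b**2 = (-12*b**2)*b**2 = -12*b**4)
(D(28, m(-5)) - 15213) + l(-108) = ((-67 - 2*(-5)) - 15213) - 12*(-108)**4 = ((-67 + 10) - 15213) - 12*136048896 = (-57 - 15213) - 1632586752 = -15270 - 1632586752 = -1632602022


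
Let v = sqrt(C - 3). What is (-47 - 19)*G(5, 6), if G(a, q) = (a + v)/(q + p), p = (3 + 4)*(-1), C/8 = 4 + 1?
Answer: 330 + 66*sqrt(37) ≈ 731.46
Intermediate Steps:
C = 40 (C = 8*(4 + 1) = 8*5 = 40)
p = -7 (p = 7*(-1) = -7)
v = sqrt(37) (v = sqrt(40 - 3) = sqrt(37) ≈ 6.0828)
G(a, q) = (a + sqrt(37))/(-7 + q) (G(a, q) = (a + sqrt(37))/(q - 7) = (a + sqrt(37))/(-7 + q))
(-47 - 19)*G(5, 6) = (-47 - 19)*((5 + sqrt(37))/(-7 + 6)) = -66*(5 + sqrt(37))/(-1) = -(-66)*(5 + sqrt(37)) = -66*(-5 - sqrt(37)) = 330 + 66*sqrt(37)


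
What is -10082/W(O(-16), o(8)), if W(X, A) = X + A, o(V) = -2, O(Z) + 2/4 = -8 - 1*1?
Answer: 20164/23 ≈ 876.70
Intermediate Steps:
O(Z) = -19/2 (O(Z) = -½ + (-8 - 1*1) = -½ + (-8 - 1) = -½ - 9 = -19/2)
W(X, A) = A + X
-10082/W(O(-16), o(8)) = -10082/(-2 - 19/2) = -10082/(-23/2) = -10082*(-2/23) = 20164/23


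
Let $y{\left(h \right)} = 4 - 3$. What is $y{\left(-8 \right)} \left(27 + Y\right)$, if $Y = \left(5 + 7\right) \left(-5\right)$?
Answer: $-33$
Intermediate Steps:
$y{\left(h \right)} = 1$
$Y = -60$ ($Y = 12 \left(-5\right) = -60$)
$y{\left(-8 \right)} \left(27 + Y\right) = 1 \left(27 - 60\right) = 1 \left(-33\right) = -33$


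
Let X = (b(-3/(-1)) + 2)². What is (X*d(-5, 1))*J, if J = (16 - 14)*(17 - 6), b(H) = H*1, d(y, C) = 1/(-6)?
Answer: -275/3 ≈ -91.667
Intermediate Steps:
d(y, C) = -⅙
b(H) = H
X = 25 (X = (-3/(-1) + 2)² = (-3*(-1) + 2)² = (3 + 2)² = 5² = 25)
J = 22 (J = 2*11 = 22)
(X*d(-5, 1))*J = (25*(-⅙))*22 = -25/6*22 = -275/3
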